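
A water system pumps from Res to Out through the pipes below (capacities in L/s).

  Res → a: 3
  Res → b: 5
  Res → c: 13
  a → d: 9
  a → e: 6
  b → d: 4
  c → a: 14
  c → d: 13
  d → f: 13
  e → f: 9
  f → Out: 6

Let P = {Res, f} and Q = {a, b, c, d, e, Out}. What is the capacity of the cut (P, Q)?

Edges leaving {Res, f}: Res→a (3), Res→b (5), Res→c (13), f→Out (6).
Cut capacity = 3 + 5 + 13 + 6 = 27.

27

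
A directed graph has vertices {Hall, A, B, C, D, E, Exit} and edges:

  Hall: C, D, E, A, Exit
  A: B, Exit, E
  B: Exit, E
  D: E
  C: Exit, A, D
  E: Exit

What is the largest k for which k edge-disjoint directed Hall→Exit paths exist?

Assign every edge capacity 1; by Menger, the answer equals the max flow.
Path Hall→Exit (+1); total 1.
Path Hall→A→Exit (+1); total 2.
Path Hall→C→Exit (+1); total 3.
Path Hall→E→Exit (+1); total 4.
No residual Hall→Exit path; max flow = 4.
Certifying cut of size 4: {E→Exit, Hall→A, Hall→C, Hall→Exit}.

4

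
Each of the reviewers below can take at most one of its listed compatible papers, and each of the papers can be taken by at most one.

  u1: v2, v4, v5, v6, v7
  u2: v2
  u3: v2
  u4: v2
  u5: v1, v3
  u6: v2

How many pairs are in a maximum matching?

3

Unit-capacity flow: source→left, listed edges, right→sink; max matching = max flow.
Augmenting path u1→v2 (+1); matched 1.
Augmenting path u5→v1 (+1); matched 2.
Augmenting path u2→v2→u1→v4 (+1); matched 3.
No augmenting path remains; maximum matching = 3.
König certificate: {u1, u5, v2} is a vertex cover of size 3 (every listed pair touches it), so no matching can be larger.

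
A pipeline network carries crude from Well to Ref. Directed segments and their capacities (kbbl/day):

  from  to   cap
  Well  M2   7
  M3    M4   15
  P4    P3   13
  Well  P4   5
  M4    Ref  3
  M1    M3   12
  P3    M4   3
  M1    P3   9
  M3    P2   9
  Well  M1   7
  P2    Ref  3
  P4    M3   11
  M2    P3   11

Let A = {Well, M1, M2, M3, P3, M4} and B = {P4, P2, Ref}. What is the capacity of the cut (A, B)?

Edges leaving {Well, M1, M2, M3, P3, M4}: Well→P4 (5), M3→P2 (9), M4→Ref (3).
Cut capacity = 5 + 9 + 3 = 17.

17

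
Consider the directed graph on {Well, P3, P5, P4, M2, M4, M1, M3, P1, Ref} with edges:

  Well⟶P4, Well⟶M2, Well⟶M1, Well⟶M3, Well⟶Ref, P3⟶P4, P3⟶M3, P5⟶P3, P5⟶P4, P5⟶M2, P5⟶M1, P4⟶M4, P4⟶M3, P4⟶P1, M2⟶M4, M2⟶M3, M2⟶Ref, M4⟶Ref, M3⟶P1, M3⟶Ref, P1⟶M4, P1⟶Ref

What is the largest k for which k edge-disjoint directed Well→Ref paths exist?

4

Assign every edge capacity 1; by Menger, the answer equals the max flow.
Path Well→Ref (+1); total 1.
Path Well→M2→Ref (+1); total 2.
Path Well→M3→Ref (+1); total 3.
Path Well→P4→M4→Ref (+1); total 4.
No residual Well→Ref path; max flow = 4.
Certifying cut of size 4: {Well→M2, Well→M3, Well→P4, Well→Ref}.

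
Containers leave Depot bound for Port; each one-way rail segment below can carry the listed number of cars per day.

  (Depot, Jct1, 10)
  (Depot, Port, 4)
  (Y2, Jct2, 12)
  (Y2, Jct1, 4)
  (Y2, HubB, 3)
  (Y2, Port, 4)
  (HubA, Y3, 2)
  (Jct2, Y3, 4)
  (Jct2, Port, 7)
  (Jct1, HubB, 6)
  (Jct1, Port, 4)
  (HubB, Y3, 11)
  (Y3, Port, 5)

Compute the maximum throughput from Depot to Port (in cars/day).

13

Augment Depot→Port: bottleneck 4, flow now 4.
Augment Depot→Jct1→Port: bottleneck 4, flow now 8.
Augment Depot→Jct1→HubB→Y3→Port: bottleneck 5, flow now 13.
No augmenting path remains; maximum flow = 13.
In the residual graph, reachable from Depot: {Depot, Jct1, HubB, Y3}.
Min-cut edges: Depot→Port (4), Jct1→Port (4), Y3→Port (5); capacity 4 + 4 + 5 = 13.
This cut is saturated, so no flow can exceed 13.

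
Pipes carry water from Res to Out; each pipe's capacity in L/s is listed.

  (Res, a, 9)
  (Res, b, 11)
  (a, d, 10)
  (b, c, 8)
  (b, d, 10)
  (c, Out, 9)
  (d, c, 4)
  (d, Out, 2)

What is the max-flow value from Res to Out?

Augment Res→a→d→Out: bottleneck 2, flow now 2.
Augment Res→b→c→Out: bottleneck 8, flow now 10.
Augment Res→a→d→c→Out: bottleneck 1, flow now 11.
No augmenting path remains; maximum flow = 11.
In the residual graph, reachable from Res: {Res, a, b, c, d}.
Min-cut edges: c→Out (9), d→Out (2); capacity 9 + 2 = 11.
This cut is saturated, so no flow can exceed 11.

11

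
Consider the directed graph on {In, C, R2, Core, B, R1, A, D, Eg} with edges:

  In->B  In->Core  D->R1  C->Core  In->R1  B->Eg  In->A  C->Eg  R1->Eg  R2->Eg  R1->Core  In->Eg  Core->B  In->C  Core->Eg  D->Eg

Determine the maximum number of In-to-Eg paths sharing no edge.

Assign every edge capacity 1; by Menger, the answer equals the max flow.
Path In→Eg (+1); total 1.
Path In→C→Eg (+1); total 2.
Path In→Core→Eg (+1); total 3.
Path In→B→Eg (+1); total 4.
Path In→R1→Eg (+1); total 5.
No residual In→Eg path; max flow = 5.
Certifying cut of size 5: {In→B, In→C, In→Core, In→Eg, In→R1}.

5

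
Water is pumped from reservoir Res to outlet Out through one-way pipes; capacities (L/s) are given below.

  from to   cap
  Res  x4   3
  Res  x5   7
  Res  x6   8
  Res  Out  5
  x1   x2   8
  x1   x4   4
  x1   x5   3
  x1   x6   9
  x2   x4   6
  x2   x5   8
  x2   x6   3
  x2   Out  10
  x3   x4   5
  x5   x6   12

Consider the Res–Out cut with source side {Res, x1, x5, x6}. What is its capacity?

20

Edges leaving {Res, x1, x5, x6}: Res→x4 (3), Res→Out (5), x1→x2 (8), x1→x4 (4).
Cut capacity = 3 + 5 + 8 + 4 = 20.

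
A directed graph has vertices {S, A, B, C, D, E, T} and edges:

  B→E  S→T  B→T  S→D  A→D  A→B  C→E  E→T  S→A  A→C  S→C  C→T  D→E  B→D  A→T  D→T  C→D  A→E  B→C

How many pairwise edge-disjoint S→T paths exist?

Assign every edge capacity 1; by Menger, the answer equals the max flow.
Path S→T (+1); total 1.
Path S→A→T (+1); total 2.
Path S→C→T (+1); total 3.
Path S→D→T (+1); total 4.
No residual S→T path; max flow = 4.
Certifying cut of size 4: {S→A, S→C, S→D, S→T}.

4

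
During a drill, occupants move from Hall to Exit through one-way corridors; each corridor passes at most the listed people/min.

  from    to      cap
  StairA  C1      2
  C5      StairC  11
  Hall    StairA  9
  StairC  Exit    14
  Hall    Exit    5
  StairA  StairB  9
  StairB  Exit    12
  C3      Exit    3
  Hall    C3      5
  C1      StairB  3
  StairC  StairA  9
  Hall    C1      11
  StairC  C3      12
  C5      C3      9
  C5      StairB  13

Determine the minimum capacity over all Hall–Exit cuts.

20

Augment Hall→Exit: bottleneck 5, flow now 5.
Augment Hall→C3→Exit: bottleneck 3, flow now 8.
Augment Hall→StairA→StairB→Exit: bottleneck 9, flow now 17.
Augment Hall→C1→StairB→Exit: bottleneck 3, flow now 20.
No augmenting path remains; maximum flow = 20.
By max-flow min-cut, the minimum cut capacity equals the max flow.
In the residual graph, reachable from Hall: {Hall, C3, C1}.
Min-cut edges: Hall→StairA (9), Hall→Exit (5), C3→Exit (3), C1→StairB (3); capacity 9 + 5 + 3 + 3 = 20.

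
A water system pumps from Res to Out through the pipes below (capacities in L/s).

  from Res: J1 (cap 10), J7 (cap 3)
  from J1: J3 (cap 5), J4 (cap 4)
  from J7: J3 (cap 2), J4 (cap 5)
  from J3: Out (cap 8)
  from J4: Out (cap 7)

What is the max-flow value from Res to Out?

Augment Res→J1→J3→Out: bottleneck 5, flow now 5.
Augment Res→J1→J4→Out: bottleneck 4, flow now 9.
Augment Res→J7→J3→Out: bottleneck 2, flow now 11.
Augment Res→J7→J4→Out: bottleneck 1, flow now 12.
No augmenting path remains; maximum flow = 12.
In the residual graph, reachable from Res: {Res, J1}.
Min-cut edges: Res→J7 (3), J1→J3 (5), J1→J4 (4); capacity 3 + 5 + 4 = 12.
This cut is saturated, so no flow can exceed 12.

12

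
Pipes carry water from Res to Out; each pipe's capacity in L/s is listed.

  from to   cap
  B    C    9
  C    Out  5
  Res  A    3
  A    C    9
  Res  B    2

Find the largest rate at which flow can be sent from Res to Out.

5

Augment Res→A→C→Out: bottleneck 3, flow now 3.
Augment Res→B→C→Out: bottleneck 2, flow now 5.
No augmenting path remains; maximum flow = 5.
In the residual graph, reachable from Res: {Res}.
Min-cut edges: Res→A (3), Res→B (2); capacity 3 + 2 = 5.
This cut is saturated, so no flow can exceed 5.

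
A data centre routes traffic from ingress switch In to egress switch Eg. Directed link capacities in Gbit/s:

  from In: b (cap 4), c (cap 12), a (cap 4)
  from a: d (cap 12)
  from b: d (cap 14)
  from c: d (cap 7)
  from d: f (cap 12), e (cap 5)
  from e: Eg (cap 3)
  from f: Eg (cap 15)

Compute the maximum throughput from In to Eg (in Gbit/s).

Augment In→a→d→e→Eg: bottleneck 3, flow now 3.
Augment In→a→d→f→Eg: bottleneck 1, flow now 4.
Augment In→b→d→f→Eg: bottleneck 4, flow now 8.
Augment In→c→d→f→Eg: bottleneck 7, flow now 15.
No augmenting path remains; maximum flow = 15.
In the residual graph, reachable from In: {In, c}.
Min-cut edges: In→a (4), In→b (4), c→d (7); capacity 4 + 4 + 7 = 15.
This cut is saturated, so no flow can exceed 15.

15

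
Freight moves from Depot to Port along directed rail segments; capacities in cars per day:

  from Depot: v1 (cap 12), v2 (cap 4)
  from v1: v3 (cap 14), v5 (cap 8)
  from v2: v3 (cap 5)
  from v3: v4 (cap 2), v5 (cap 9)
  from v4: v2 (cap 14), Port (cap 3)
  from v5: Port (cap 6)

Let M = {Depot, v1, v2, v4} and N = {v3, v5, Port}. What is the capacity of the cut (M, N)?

Edges leaving {Depot, v1, v2, v4}: v1→v3 (14), v1→v5 (8), v2→v3 (5), v4→Port (3).
Cut capacity = 14 + 8 + 5 + 3 = 30.

30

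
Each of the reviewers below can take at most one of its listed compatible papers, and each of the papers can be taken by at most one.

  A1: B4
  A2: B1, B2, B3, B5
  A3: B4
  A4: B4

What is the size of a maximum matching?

2

Unit-capacity flow: source→left, listed edges, right→sink; max matching = max flow.
Augmenting path A1→B4 (+1); matched 1.
Augmenting path A2→B1 (+1); matched 2.
No augmenting path remains; maximum matching = 2.
König certificate: {A2, B4} is a vertex cover of size 2 (every listed pair touches it), so no matching can be larger.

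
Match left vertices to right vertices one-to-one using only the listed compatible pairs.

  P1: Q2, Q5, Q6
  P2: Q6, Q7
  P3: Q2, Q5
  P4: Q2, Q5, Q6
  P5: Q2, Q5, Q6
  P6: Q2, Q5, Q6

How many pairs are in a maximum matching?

Unit-capacity flow: source→left, listed edges, right→sink; max matching = max flow.
Augmenting path P1→Q2 (+1); matched 1.
Augmenting path P2→Q6 (+1); matched 2.
Augmenting path P3→Q5 (+1); matched 3.
Augmenting path P4→Q6→P2→Q7 (+1); matched 4.
No augmenting path remains; maximum matching = 4.
König certificate: {P2, Q2, Q5, Q6} is a vertex cover of size 4 (every listed pair touches it), so no matching can be larger.

4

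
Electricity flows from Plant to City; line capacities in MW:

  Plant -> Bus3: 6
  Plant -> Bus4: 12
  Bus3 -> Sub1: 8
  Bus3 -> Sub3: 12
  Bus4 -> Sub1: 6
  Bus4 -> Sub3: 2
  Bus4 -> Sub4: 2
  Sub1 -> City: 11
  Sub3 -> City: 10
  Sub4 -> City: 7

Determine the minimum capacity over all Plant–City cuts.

16

Augment Plant→Bus3→Sub1→City: bottleneck 6, flow now 6.
Augment Plant→Bus4→Sub1→City: bottleneck 5, flow now 11.
Augment Plant→Bus4→Sub3→City: bottleneck 2, flow now 13.
Augment Plant→Bus4→Sub4→City: bottleneck 2, flow now 15.
Augment Plant→Bus4→Sub1→Bus3→Sub3→City: bottleneck 1, flow now 16. (uses reverse residual edge)
No augmenting path remains; maximum flow = 16.
By max-flow min-cut, the minimum cut capacity equals the max flow.
In the residual graph, reachable from Plant: {Plant, Bus4}.
Min-cut edges: Plant→Bus3 (6), Bus4→Sub1 (6), Bus4→Sub3 (2), Bus4→Sub4 (2); capacity 6 + 6 + 2 + 2 = 16.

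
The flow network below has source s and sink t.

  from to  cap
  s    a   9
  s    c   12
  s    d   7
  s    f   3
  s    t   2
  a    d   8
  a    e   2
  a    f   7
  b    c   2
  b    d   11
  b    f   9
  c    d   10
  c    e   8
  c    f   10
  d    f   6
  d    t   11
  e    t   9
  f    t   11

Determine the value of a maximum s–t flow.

Augment s→t: bottleneck 2, flow now 2.
Augment s→d→t: bottleneck 7, flow now 9.
Augment s→f→t: bottleneck 3, flow now 12.
Augment s→a→d→t: bottleneck 4, flow now 16.
Augment s→a→e→t: bottleneck 2, flow now 18.
Augment s→a→f→t: bottleneck 3, flow now 21.
Augment s→c→e→t: bottleneck 7, flow now 28.
Augment s→c→f→t: bottleneck 5, flow now 33.
No augmenting path remains; maximum flow = 33.
In the residual graph, reachable from s: {s}.
Min-cut edges: s→a (9), s→c (12), s→d (7), s→f (3), s→t (2); capacity 9 + 12 + 7 + 3 + 2 = 33.
This cut is saturated, so no flow can exceed 33.

33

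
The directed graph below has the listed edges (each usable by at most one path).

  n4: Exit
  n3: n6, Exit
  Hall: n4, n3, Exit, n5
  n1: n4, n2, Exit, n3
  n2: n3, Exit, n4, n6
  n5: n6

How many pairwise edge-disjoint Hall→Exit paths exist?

Assign every edge capacity 1; by Menger, the answer equals the max flow.
Path Hall→Exit (+1); total 1.
Path Hall→n3→Exit (+1); total 2.
Path Hall→n4→Exit (+1); total 3.
No residual Hall→Exit path; max flow = 3.
Certifying cut of size 3: {Hall→Exit, Hall→n3, Hall→n4}.

3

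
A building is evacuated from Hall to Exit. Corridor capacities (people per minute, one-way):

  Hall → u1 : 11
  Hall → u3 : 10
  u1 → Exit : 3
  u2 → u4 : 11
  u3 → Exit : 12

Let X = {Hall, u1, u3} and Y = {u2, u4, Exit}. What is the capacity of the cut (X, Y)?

Edges leaving {Hall, u1, u3}: u1→Exit (3), u3→Exit (12).
Cut capacity = 3 + 12 = 15.

15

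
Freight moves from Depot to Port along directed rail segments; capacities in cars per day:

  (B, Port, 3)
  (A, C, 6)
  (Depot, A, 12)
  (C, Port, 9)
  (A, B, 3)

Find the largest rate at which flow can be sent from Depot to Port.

9

Augment Depot→A→B→Port: bottleneck 3, flow now 3.
Augment Depot→A→C→Port: bottleneck 6, flow now 9.
No augmenting path remains; maximum flow = 9.
In the residual graph, reachable from Depot: {Depot, A}.
Min-cut edges: A→B (3), A→C (6); capacity 3 + 6 = 9.
This cut is saturated, so no flow can exceed 9.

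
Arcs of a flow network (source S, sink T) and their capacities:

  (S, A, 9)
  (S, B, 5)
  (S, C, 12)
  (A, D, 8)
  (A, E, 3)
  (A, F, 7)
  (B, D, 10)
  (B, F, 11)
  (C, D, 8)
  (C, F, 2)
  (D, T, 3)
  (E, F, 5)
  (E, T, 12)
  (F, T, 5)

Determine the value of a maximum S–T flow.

Augment S→A→D→T: bottleneck 3, flow now 3.
Augment S→A→E→T: bottleneck 3, flow now 6.
Augment S→A→F→T: bottleneck 3, flow now 9.
Augment S→B→F→T: bottleneck 2, flow now 11.
No augmenting path remains; maximum flow = 11.
In the residual graph, reachable from S: {S, A, B, C, D, F}.
Min-cut edges: A→E (3), D→T (3), F→T (5); capacity 3 + 3 + 5 = 11.
This cut is saturated, so no flow can exceed 11.

11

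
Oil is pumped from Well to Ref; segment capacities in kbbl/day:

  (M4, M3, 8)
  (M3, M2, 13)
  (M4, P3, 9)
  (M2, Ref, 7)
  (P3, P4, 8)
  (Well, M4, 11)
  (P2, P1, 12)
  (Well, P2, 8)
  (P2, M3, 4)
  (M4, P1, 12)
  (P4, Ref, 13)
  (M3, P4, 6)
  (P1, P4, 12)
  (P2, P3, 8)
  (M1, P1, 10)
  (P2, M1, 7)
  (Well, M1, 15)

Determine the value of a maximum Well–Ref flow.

20

Augment Well→M1→P1→P4→Ref: bottleneck 10, flow now 10.
Augment Well→P2→M3→M2→Ref: bottleneck 4, flow now 14.
Augment Well→P2→P3→P4→Ref: bottleneck 3, flow now 17.
Augment Well→M4→M3→M2→Ref: bottleneck 3, flow now 20.
No augmenting path remains; maximum flow = 20.
In the residual graph, reachable from Well: {Well, M1, P2, M4, M3, P3, P1, M2, P4}.
Min-cut edges: M2→Ref (7), P4→Ref (13); capacity 7 + 13 = 20.
This cut is saturated, so no flow can exceed 20.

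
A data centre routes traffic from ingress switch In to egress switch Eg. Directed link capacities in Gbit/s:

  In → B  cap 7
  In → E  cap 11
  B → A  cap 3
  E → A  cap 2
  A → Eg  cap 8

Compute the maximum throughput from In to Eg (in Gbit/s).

5

Augment In→B→A→Eg: bottleneck 3, flow now 3.
Augment In→E→A→Eg: bottleneck 2, flow now 5.
No augmenting path remains; maximum flow = 5.
In the residual graph, reachable from In: {In, B, E}.
Min-cut edges: B→A (3), E→A (2); capacity 3 + 2 = 5.
This cut is saturated, so no flow can exceed 5.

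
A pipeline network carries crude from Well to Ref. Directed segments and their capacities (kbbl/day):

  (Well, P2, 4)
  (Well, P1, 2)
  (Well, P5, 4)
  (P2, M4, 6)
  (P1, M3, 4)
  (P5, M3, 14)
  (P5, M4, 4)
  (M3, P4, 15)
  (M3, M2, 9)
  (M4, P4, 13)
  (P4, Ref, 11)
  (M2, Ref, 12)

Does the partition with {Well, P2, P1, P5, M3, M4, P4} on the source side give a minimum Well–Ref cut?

No — its capacity is 20, but the minimum cut has capacity 10.

Given cut capacity: 9 + 11 = 20.
Augment Well→P2→M4→P4→Ref: bottleneck 4, flow now 4.
Augment Well→P1→M3→P4→Ref: bottleneck 2, flow now 6.
Augment Well→P5→M3→P4→Ref: bottleneck 4, flow now 10.
No augmenting path remains; maximum flow = 10.
In the residual graph, reachable from Well: {Well}.
Min-cut edges: Well→P2 (4), Well→P1 (2), Well→P5 (4); capacity 4 + 2 + 4 = 10.
Cut capacity 20 exceeds the max flow 10, so it is not minimum.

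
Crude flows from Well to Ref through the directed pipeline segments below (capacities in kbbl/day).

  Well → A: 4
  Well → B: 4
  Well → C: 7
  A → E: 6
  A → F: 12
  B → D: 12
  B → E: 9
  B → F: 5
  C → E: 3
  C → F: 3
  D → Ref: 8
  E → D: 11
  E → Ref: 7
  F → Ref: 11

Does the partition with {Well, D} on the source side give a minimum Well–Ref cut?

Given cut capacity: 4 + 4 + 7 + 8 = 23.
Augment Well→A→E→Ref: bottleneck 4, flow now 4.
Augment Well→B→D→Ref: bottleneck 4, flow now 8.
Augment Well→C→E→Ref: bottleneck 3, flow now 11.
Augment Well→C→F→Ref: bottleneck 3, flow now 14.
No augmenting path remains; maximum flow = 14.
In the residual graph, reachable from Well: {Well, C}.
Min-cut edges: Well→A (4), Well→B (4), C→E (3), C→F (3); capacity 4 + 4 + 3 + 3 = 14.
Cut capacity 23 exceeds the max flow 14, so it is not minimum.

No — its capacity is 23, but the minimum cut has capacity 14.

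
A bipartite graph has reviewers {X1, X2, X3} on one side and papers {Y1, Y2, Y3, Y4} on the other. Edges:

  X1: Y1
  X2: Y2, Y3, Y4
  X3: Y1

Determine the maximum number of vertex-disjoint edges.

Unit-capacity flow: source→left, listed edges, right→sink; max matching = max flow.
Augmenting path X1→Y1 (+1); matched 1.
Augmenting path X2→Y2 (+1); matched 2.
No augmenting path remains; maximum matching = 2.
König certificate: {X2, Y1} is a vertex cover of size 2 (every listed pair touches it), so no matching can be larger.

2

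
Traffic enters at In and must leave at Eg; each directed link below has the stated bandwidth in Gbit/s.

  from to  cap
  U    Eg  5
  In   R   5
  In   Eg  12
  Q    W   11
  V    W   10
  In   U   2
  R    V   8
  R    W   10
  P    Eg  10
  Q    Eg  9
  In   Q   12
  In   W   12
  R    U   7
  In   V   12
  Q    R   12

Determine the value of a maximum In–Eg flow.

26

Augment In→Eg: bottleneck 12, flow now 12.
Augment In→Q→Eg: bottleneck 9, flow now 21.
Augment In→U→Eg: bottleneck 2, flow now 23.
Augment In→R→U→Eg: bottleneck 3, flow now 26.
No augmenting path remains; maximum flow = 26.
In the residual graph, reachable from In: {In, Q, R, U, V, W}.
Min-cut edges: In→Eg (12), Q→Eg (9), U→Eg (5); capacity 12 + 9 + 5 = 26.
This cut is saturated, so no flow can exceed 26.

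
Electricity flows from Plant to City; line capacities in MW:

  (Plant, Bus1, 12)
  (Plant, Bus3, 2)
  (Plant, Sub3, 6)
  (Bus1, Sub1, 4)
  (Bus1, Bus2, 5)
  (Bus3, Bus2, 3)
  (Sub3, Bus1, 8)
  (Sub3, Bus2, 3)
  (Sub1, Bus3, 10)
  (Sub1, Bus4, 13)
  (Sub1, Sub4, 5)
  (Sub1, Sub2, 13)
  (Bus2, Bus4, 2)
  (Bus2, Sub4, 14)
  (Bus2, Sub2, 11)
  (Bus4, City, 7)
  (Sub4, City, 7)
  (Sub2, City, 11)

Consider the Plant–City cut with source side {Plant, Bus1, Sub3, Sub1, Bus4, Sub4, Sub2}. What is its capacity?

45

Edges leaving {Plant, Bus1, Sub3, Sub1, Bus4, Sub4, Sub2}: Plant→Bus3 (2), Bus1→Bus2 (5), Sub3→Bus2 (3), Sub1→Bus3 (10), Bus4→City (7), Sub4→City (7), Sub2→City (11).
Cut capacity = 2 + 5 + 3 + 10 + 7 + 7 + 11 = 45.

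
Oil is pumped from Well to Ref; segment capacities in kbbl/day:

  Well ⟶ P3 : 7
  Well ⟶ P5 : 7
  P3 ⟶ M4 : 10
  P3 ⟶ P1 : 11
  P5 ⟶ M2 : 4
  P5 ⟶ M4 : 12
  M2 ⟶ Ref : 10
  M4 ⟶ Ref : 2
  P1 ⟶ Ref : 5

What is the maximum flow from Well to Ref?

Augment Well→P3→M4→Ref: bottleneck 2, flow now 2.
Augment Well→P3→P1→Ref: bottleneck 5, flow now 7.
Augment Well→P5→M2→Ref: bottleneck 4, flow now 11.
No augmenting path remains; maximum flow = 11.
In the residual graph, reachable from Well: {Well, P3, P5, M4, P1}.
Min-cut edges: P5→M2 (4), M4→Ref (2), P1→Ref (5); capacity 4 + 2 + 5 = 11.
This cut is saturated, so no flow can exceed 11.

11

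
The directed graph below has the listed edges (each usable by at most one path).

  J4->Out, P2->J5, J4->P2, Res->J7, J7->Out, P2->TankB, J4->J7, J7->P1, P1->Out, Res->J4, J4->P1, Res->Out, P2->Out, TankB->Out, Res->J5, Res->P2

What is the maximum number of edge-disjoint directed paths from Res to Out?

4

Assign every edge capacity 1; by Menger, the answer equals the max flow.
Path Res→Out (+1); total 1.
Path Res→J7→Out (+1); total 2.
Path Res→J4→Out (+1); total 3.
Path Res→P2→Out (+1); total 4.
No residual Res→Out path; max flow = 4.
Certifying cut of size 4: {Res→J4, Res→J7, Res→Out, Res→P2}.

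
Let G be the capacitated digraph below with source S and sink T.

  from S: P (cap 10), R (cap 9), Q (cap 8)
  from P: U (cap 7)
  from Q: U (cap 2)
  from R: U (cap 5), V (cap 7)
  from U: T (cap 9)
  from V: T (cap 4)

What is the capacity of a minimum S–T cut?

13

Augment S→P→U→T: bottleneck 7, flow now 7.
Augment S→Q→U→T: bottleneck 2, flow now 9.
Augment S→R→V→T: bottleneck 4, flow now 13.
No augmenting path remains; maximum flow = 13.
By max-flow min-cut, the minimum cut capacity equals the max flow.
In the residual graph, reachable from S: {S, P, Q, R, U, V}.
Min-cut edges: U→T (9), V→T (4); capacity 9 + 4 = 13.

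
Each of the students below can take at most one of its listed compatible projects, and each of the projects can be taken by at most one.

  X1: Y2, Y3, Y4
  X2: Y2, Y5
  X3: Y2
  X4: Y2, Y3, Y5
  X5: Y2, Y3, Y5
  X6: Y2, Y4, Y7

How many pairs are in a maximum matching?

5

Unit-capacity flow: source→left, listed edges, right→sink; max matching = max flow.
Augmenting path X1→Y2 (+1); matched 1.
Augmenting path X2→Y5 (+1); matched 2.
Augmenting path X4→Y3 (+1); matched 3.
Augmenting path X6→Y4 (+1); matched 4.
Augmenting path X3→Y2→X1→Y4→X6→Y7 (+1); matched 5.
No augmenting path remains; maximum matching = 5.
König certificate: {X1, X6, Y2, Y3, Y5} is a vertex cover of size 5 (every listed pair touches it), so no matching can be larger.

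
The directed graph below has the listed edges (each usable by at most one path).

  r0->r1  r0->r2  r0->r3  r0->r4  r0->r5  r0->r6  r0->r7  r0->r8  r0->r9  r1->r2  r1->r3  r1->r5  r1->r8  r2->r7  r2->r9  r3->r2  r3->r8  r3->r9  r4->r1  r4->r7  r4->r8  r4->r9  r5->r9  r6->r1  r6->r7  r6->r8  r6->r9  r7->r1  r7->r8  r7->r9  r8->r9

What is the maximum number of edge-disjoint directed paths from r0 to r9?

8

Assign every edge capacity 1; by Menger, the answer equals the max flow.
Path r0→r9 (+1); total 1.
Path r0→r2→r9 (+1); total 2.
Path r0→r3→r9 (+1); total 3.
Path r0→r4→r9 (+1); total 4.
Path r0→r5→r9 (+1); total 5.
Path r0→r6→r9 (+1); total 6.
Path r0→r7→r9 (+1); total 7.
Path r0→r8→r9 (+1); total 8.
No residual r0→r9 path; max flow = 8.
Certifying cut of size 8: {r0→r4, r0→r6, r0→r9, r2→r9, r3→r9, r5→r9, r7→r9, r8→r9}.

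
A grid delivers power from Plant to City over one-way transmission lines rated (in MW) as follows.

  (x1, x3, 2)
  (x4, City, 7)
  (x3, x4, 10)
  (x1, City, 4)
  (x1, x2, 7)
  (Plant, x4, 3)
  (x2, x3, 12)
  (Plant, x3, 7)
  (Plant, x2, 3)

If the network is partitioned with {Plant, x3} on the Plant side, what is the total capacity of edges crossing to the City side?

16

Edges leaving {Plant, x3}: Plant→x2 (3), Plant→x4 (3), x3→x4 (10).
Cut capacity = 3 + 3 + 10 = 16.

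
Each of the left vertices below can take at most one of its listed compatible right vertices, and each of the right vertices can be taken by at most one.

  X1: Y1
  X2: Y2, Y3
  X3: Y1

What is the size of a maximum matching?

Unit-capacity flow: source→left, listed edges, right→sink; max matching = max flow.
Augmenting path X1→Y1 (+1); matched 1.
Augmenting path X2→Y2 (+1); matched 2.
No augmenting path remains; maximum matching = 2.
König certificate: {X2, Y1} is a vertex cover of size 2 (every listed pair touches it), so no matching can be larger.

2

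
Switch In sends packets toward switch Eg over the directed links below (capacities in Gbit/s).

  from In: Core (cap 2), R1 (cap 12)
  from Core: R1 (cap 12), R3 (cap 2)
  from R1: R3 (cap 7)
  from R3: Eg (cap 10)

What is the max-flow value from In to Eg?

Augment In→Core→R3→Eg: bottleneck 2, flow now 2.
Augment In→R1→R3→Eg: bottleneck 7, flow now 9.
No augmenting path remains; maximum flow = 9.
In the residual graph, reachable from In: {In, R1}.
Min-cut edges: In→Core (2), R1→R3 (7); capacity 2 + 7 = 9.
This cut is saturated, so no flow can exceed 9.

9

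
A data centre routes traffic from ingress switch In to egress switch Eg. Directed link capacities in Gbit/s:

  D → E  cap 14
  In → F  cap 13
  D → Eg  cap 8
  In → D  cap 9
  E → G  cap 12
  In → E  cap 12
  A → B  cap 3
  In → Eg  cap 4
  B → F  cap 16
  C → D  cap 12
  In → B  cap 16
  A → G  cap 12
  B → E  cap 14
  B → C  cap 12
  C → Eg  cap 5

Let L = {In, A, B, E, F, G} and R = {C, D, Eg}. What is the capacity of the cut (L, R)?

25

Edges leaving {In, A, B, E, F, G}: In→D (9), In→Eg (4), B→C (12).
Cut capacity = 9 + 4 + 12 = 25.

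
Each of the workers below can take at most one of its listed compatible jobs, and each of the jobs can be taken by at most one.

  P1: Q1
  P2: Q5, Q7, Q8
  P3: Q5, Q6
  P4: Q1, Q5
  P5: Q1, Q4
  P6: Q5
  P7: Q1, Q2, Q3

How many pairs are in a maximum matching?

6

Unit-capacity flow: source→left, listed edges, right→sink; max matching = max flow.
Augmenting path P1→Q1 (+1); matched 1.
Augmenting path P2→Q5 (+1); matched 2.
Augmenting path P3→Q6 (+1); matched 3.
Augmenting path P5→Q4 (+1); matched 4.
Augmenting path P7→Q2 (+1); matched 5.
Augmenting path P4→Q5→P2→Q7 (+1); matched 6.
No augmenting path remains; maximum matching = 6.
König certificate: {P2, P3, P5, P7, Q1, Q5} is a vertex cover of size 6 (every listed pair touches it), so no matching can be larger.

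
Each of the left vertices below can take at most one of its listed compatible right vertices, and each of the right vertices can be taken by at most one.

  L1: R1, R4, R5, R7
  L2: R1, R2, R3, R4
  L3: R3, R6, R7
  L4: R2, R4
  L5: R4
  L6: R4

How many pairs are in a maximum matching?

Unit-capacity flow: source→left, listed edges, right→sink; max matching = max flow.
Augmenting path L1→R1 (+1); matched 1.
Augmenting path L2→R2 (+1); matched 2.
Augmenting path L3→R3 (+1); matched 3.
Augmenting path L4→R4 (+1); matched 4.
Augmenting path L5→R4→L4→R2→L2→R1→L1→R5 (+1); matched 5.
No augmenting path remains; maximum matching = 5.
König certificate: {L1, L2, L3, L4, R4} is a vertex cover of size 5 (every listed pair touches it), so no matching can be larger.

5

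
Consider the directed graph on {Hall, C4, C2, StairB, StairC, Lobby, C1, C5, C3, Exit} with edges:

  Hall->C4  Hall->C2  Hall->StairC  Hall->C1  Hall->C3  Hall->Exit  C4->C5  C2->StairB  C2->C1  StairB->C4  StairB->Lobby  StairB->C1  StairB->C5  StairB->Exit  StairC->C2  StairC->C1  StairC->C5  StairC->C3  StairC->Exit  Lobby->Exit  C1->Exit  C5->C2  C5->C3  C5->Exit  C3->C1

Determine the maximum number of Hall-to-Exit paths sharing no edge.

5

Assign every edge capacity 1; by Menger, the answer equals the max flow.
Path Hall→Exit (+1); total 1.
Path Hall→StairC→Exit (+1); total 2.
Path Hall→C1→Exit (+1); total 3.
Path Hall→C4→C5→Exit (+1); total 4.
Path Hall→C2→StairB→Exit (+1); total 5.
No residual Hall→Exit path; max flow = 5.
Certifying cut of size 5: {C1→Exit, Hall→C2, Hall→C4, Hall→Exit, Hall→StairC}.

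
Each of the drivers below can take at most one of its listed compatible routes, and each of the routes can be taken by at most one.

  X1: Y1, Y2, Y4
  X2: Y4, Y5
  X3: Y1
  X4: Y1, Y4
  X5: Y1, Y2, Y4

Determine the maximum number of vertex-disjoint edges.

4

Unit-capacity flow: source→left, listed edges, right→sink; max matching = max flow.
Augmenting path X1→Y1 (+1); matched 1.
Augmenting path X2→Y4 (+1); matched 2.
Augmenting path X5→Y2 (+1); matched 3.
Augmenting path X4→Y4→X2→Y5 (+1); matched 4.
No augmenting path remains; maximum matching = 4.
König certificate: {X2, Y1, Y2, Y4} is a vertex cover of size 4 (every listed pair touches it), so no matching can be larger.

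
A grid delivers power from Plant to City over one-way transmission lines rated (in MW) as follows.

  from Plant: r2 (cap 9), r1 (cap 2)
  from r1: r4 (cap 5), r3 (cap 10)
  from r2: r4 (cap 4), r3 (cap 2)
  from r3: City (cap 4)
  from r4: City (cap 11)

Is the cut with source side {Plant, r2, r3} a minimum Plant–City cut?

No — its capacity is 10, but the minimum cut has capacity 8.

Given cut capacity: 2 + 4 + 4 = 10.
Augment Plant→r1→r3→City: bottleneck 2, flow now 2.
Augment Plant→r2→r3→City: bottleneck 2, flow now 4.
Augment Plant→r2→r4→City: bottleneck 4, flow now 8.
No augmenting path remains; maximum flow = 8.
In the residual graph, reachable from Plant: {Plant, r2}.
Min-cut edges: Plant→r1 (2), r2→r3 (2), r2→r4 (4); capacity 2 + 2 + 4 = 8.
Cut capacity 10 exceeds the max flow 8, so it is not minimum.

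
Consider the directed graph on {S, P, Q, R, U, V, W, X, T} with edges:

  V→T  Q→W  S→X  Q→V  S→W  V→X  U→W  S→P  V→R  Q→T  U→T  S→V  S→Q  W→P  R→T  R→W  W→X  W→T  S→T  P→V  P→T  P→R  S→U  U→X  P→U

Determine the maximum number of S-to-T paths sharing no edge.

6

Assign every edge capacity 1; by Menger, the answer equals the max flow.
Path S→T (+1); total 1.
Path S→P→T (+1); total 2.
Path S→Q→T (+1); total 3.
Path S→U→T (+1); total 4.
Path S→V→T (+1); total 5.
Path S→W→T (+1); total 6.
No residual S→T path; max flow = 6.
Certifying cut of size 6: {S→P, S→Q, S→T, S→U, S→V, S→W}.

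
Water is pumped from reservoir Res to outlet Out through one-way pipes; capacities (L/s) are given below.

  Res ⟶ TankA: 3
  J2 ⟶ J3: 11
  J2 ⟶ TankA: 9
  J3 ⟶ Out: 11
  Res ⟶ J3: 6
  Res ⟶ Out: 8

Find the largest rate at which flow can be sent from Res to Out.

14

Augment Res→Out: bottleneck 8, flow now 8.
Augment Res→J3→Out: bottleneck 6, flow now 14.
No augmenting path remains; maximum flow = 14.
In the residual graph, reachable from Res: {Res, TankA}.
Min-cut edges: Res→J3 (6), Res→Out (8); capacity 6 + 8 = 14.
This cut is saturated, so no flow can exceed 14.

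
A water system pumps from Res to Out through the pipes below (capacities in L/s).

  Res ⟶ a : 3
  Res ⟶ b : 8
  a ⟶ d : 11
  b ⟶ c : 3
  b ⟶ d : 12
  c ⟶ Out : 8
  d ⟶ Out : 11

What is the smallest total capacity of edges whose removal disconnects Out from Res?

Augment Res→a→d→Out: bottleneck 3, flow now 3.
Augment Res→b→c→Out: bottleneck 3, flow now 6.
Augment Res→b→d→Out: bottleneck 5, flow now 11.
No augmenting path remains; maximum flow = 11.
By max-flow min-cut, the minimum cut capacity equals the max flow.
In the residual graph, reachable from Res: {Res}.
Min-cut edges: Res→a (3), Res→b (8); capacity 3 + 8 = 11.

11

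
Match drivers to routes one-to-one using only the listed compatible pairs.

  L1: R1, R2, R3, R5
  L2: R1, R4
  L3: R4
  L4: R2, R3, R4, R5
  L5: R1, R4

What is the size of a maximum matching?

4

Unit-capacity flow: source→left, listed edges, right→sink; max matching = max flow.
Augmenting path L1→R1 (+1); matched 1.
Augmenting path L2→R4 (+1); matched 2.
Augmenting path L4→R2 (+1); matched 3.
Augmenting path L5→R1→L1→R3 (+1); matched 4.
No augmenting path remains; maximum matching = 4.
König certificate: {L1, L4, R1, R4} is a vertex cover of size 4 (every listed pair touches it), so no matching can be larger.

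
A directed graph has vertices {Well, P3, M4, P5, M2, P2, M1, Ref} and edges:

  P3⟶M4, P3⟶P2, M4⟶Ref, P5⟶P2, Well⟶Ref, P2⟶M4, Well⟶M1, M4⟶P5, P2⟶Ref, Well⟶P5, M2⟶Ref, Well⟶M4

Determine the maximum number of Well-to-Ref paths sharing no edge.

3

Assign every edge capacity 1; by Menger, the answer equals the max flow.
Path Well→Ref (+1); total 1.
Path Well→M4→Ref (+1); total 2.
Path Well→P5→P2→Ref (+1); total 3.
No residual Well→Ref path; max flow = 3.
Certifying cut of size 3: {Well→M4, Well→P5, Well→Ref}.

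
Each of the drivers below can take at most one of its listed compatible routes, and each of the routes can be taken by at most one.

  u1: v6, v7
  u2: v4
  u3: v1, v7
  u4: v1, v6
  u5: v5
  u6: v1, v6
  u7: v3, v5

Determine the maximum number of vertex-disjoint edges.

Unit-capacity flow: source→left, listed edges, right→sink; max matching = max flow.
Augmenting path u1→v6 (+1); matched 1.
Augmenting path u2→v4 (+1); matched 2.
Augmenting path u3→v1 (+1); matched 3.
Augmenting path u5→v5 (+1); matched 4.
Augmenting path u7→v3 (+1); matched 5.
Augmenting path u4→v1→u3→v7 (+1); matched 6.
No augmenting path remains; maximum matching = 6.
König certificate: {u2, u5, u7, v1, v6, v7} is a vertex cover of size 6 (every listed pair touches it), so no matching can be larger.

6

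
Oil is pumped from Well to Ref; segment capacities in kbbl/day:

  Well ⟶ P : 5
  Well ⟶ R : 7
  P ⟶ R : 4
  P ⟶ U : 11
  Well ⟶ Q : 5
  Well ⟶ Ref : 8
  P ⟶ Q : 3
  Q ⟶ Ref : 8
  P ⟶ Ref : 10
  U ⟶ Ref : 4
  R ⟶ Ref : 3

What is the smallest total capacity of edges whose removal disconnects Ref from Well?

Augment Well→Ref: bottleneck 8, flow now 8.
Augment Well→P→Ref: bottleneck 5, flow now 13.
Augment Well→Q→Ref: bottleneck 5, flow now 18.
Augment Well→R→Ref: bottleneck 3, flow now 21.
No augmenting path remains; maximum flow = 21.
By max-flow min-cut, the minimum cut capacity equals the max flow.
In the residual graph, reachable from Well: {Well, R}.
Min-cut edges: Well→P (5), Well→Q (5), Well→Ref (8), R→Ref (3); capacity 5 + 5 + 8 + 3 = 21.

21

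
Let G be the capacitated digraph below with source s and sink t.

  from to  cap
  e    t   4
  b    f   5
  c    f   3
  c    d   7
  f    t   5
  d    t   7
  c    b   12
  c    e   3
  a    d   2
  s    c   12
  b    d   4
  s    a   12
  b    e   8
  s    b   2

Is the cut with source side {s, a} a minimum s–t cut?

Yes — it is a minimum cut (capacity 16).

Given cut capacity: 2 + 12 + 2 = 16.
Augment s→a→d→t: bottleneck 2, flow now 2.
Augment s→b→d→t: bottleneck 2, flow now 4.
Augment s→c→d→t: bottleneck 3, flow now 7.
Augment s→c→e→t: bottleneck 3, flow now 10.
Augment s→c→f→t: bottleneck 3, flow now 13.
Augment s→c→b→e→t: bottleneck 1, flow now 14.
Augment s→c→b→f→t: bottleneck 2, flow now 16.
No augmenting path remains; maximum flow = 16.
Cut capacity 16 equals the max flow, so it is a minimum cut.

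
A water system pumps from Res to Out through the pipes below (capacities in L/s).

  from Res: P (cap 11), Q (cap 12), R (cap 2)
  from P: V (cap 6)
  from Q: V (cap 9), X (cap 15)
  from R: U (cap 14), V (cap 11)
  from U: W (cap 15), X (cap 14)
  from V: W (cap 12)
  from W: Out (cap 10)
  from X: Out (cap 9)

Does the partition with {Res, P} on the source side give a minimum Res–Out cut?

No — its capacity is 20, but the minimum cut has capacity 19.

Given cut capacity: 12 + 2 + 6 = 20.
Augment Res→Q→X→Out: bottleneck 9, flow now 9.
Augment Res→P→V→W→Out: bottleneck 6, flow now 15.
Augment Res→Q→V→W→Out: bottleneck 3, flow now 18.
Augment Res→R→U→W→Out: bottleneck 1, flow now 19.
No augmenting path remains; maximum flow = 19.
In the residual graph, reachable from Res: {Res, P, Q, R, U, V, W, X}.
Min-cut edges: W→Out (10), X→Out (9); capacity 10 + 9 = 19.
Cut capacity 20 exceeds the max flow 19, so it is not minimum.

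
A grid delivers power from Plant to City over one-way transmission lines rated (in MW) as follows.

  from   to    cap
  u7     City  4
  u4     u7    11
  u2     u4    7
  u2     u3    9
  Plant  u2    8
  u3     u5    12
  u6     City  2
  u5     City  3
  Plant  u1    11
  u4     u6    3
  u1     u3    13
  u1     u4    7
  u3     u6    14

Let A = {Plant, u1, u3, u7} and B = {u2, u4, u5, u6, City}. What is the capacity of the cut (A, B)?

45

Edges leaving {Plant, u1, u3, u7}: Plant→u2 (8), u1→u4 (7), u3→u5 (12), u3→u6 (14), u7→City (4).
Cut capacity = 8 + 7 + 12 + 14 + 4 = 45.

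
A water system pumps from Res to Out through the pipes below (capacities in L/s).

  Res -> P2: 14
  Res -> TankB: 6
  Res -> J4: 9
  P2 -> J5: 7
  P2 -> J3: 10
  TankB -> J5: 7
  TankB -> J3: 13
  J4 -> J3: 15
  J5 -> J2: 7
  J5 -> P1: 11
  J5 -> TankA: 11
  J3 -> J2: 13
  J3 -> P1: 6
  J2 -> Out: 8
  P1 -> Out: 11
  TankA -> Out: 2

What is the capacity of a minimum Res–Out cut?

21

Augment Res→P2→J5→J2→Out: bottleneck 7, flow now 7.
Augment Res→P2→J3→J2→Out: bottleneck 1, flow now 8.
Augment Res→P2→J3→P1→Out: bottleneck 6, flow now 14.
Augment Res→TankB→J5→P1→Out: bottleneck 5, flow now 19.
Augment Res→TankB→J5→TankA→Out: bottleneck 1, flow now 20.
Augment Res→J4→J3→J2→J5→TankA→Out: bottleneck 1, flow now 21. (uses reverse residual edge)
No augmenting path remains; maximum flow = 21.
By max-flow min-cut, the minimum cut capacity equals the max flow.
In the residual graph, reachable from Res: {Res, P2, TankB, J4, J5, J3, J2, P1, TankA}.
Min-cut edges: J2→Out (8), P1→Out (11), TankA→Out (2); capacity 8 + 11 + 2 = 21.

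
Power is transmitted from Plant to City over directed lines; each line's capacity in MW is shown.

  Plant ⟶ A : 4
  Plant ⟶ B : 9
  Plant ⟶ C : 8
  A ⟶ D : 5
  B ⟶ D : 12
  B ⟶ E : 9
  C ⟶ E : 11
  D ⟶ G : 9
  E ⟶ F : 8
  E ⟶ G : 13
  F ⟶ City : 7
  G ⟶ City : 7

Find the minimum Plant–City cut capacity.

14

Augment Plant→A→D→G→City: bottleneck 4, flow now 4.
Augment Plant→B→D→G→City: bottleneck 3, flow now 7.
Augment Plant→B→E→F→City: bottleneck 6, flow now 13.
Augment Plant→C→E→F→City: bottleneck 1, flow now 14.
No augmenting path remains; maximum flow = 14.
By max-flow min-cut, the minimum cut capacity equals the max flow.
In the residual graph, reachable from Plant: {Plant, A, B, C, D, E, F, G}.
Min-cut edges: F→City (7), G→City (7); capacity 7 + 7 = 14.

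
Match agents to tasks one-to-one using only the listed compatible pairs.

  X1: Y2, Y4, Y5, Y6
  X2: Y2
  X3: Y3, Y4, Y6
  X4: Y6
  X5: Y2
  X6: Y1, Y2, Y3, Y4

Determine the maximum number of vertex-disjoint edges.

Unit-capacity flow: source→left, listed edges, right→sink; max matching = max flow.
Augmenting path X1→Y2 (+1); matched 1.
Augmenting path X3→Y3 (+1); matched 2.
Augmenting path X4→Y6 (+1); matched 3.
Augmenting path X6→Y1 (+1); matched 4.
Augmenting path X2→Y2→X1→Y4 (+1); matched 5.
No augmenting path remains; maximum matching = 5.
König certificate: {X1, X3, X4, X6, Y2} is a vertex cover of size 5 (every listed pair touches it), so no matching can be larger.

5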